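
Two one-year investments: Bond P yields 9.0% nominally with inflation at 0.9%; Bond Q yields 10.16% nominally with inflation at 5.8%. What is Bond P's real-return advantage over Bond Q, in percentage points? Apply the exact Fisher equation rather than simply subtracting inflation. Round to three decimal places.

Bond P real return: 1.090/1.009 − 1 = 8.0278%.
Bond Q real return: 1.1016/1.058 − 1 = 4.1210%.
Difference: 8.0278 − 4.1210 = 3.9068 pp.

3.907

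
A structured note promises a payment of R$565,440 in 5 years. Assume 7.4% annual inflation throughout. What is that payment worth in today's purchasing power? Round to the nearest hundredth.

R$395,699.15

Price-level factor over 5 years: (1 + 7.4%)^5 ≈ 1.4289643919.
Purchasing power today: R$565,440 divided by that factor.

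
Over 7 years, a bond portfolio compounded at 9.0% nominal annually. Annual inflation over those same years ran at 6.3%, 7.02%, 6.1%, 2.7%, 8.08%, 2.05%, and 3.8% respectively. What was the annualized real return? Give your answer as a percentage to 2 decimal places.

Cumulative inflation factor: 1.063 × 1.0702 × 1.061 × 1.027 × 1.0808 × 1.0205 × 1.038 ≈ 1.41919.
Nominal growth factor: 1.82804. Real growth factor = 1.82804 / 1.41919 ≈ 1.28809.
Annualized: 1.28809^(1/7) − 1 ≈ 0.03683.

3.68%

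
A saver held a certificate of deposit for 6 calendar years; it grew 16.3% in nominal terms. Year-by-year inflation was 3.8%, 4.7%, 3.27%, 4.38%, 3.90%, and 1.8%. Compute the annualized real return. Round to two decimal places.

Cumulative inflation factor: 1.038 × 1.047 × 1.0327 × 1.0438 × 1.0390 × 1.018 ≈ 1.23908.
Nominal growth factor: 1.16300. Real growth factor = 1.16300 / 1.23908 ≈ 0.93860.
Annualized: 0.93860^(1/6) − 1 ≈ -0.01051.

-1.05%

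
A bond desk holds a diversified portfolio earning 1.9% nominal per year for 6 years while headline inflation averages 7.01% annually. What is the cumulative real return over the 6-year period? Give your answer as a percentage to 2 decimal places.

The annual real rate is (1+1.9%)/(1+7.01%) − 1 = -4.7753%.
Compounded over 6 years: (1 + -0.047753)^6 − 1 ≈ -0.25441.

-25.44%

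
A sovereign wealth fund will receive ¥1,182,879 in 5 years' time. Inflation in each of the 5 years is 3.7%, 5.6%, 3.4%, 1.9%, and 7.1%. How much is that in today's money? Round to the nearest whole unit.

¥957,224

Price-level factor over 5 years: 1.037 × 1.056 × 1.034 × 1.019 × 1.071 ≈ 1.2357393270.
Purchasing power today: ¥1,182,879 divided by that factor.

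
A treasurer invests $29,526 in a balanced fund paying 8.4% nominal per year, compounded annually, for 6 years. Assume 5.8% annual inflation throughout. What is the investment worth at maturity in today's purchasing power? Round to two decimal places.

$34,155.94

Nominal value at maturity: $29,526 × (1 + 8.4%)^6 ≈ $47,904.94.
Price-level factor over 6 years: (1 + 5.8%)^6 ≈ 1.4025359636.
The maturity value deflated by that factor is the answer in today's purchasing power.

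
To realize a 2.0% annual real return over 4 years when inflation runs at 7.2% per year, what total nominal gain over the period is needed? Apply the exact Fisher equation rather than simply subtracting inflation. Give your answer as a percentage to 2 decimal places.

Required annual nominal rate: (1+2.0%)(1+7.2%) − 1 = 9.344%.
Cumulative over 4 years: (1 + 0.09344)^4 − 1 ≈ 0.42949.

42.95%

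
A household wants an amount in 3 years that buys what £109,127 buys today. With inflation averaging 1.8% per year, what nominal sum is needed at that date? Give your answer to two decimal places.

Cumulative price-level factor: (1+1.8%)^3 = 1.054977832.
The nominal amount required is £109,127 scaled up by that factor.

£115,126.57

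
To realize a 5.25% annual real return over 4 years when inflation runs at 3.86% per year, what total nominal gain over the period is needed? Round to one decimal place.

Required annual nominal rate: (1+5.25%)(1+3.86%) − 1 = 9.31265%.
Cumulative over 4 years: (1 + 0.0931265)^4 − 1 ≈ 0.42785.

42.8%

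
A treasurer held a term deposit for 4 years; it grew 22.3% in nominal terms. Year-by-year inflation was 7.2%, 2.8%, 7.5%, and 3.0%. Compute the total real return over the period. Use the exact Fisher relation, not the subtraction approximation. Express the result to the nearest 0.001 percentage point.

0.229%

Cumulative inflation factor: 1.072 × 1.028 × 1.075 × 1.030 ≈ 1.22021.
Nominal growth factor: 1.22300. Real growth factor = 1.22300 / 1.22021 ≈ 1.00229.
Total real return ≈ 0.2289%.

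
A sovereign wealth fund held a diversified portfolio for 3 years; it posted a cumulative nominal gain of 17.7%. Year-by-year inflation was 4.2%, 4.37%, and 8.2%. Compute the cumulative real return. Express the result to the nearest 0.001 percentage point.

Cumulative inflation factor: 1.042 × 1.0437 × 1.082 ≈ 1.17671.
Nominal growth factor: 1.17700. Real growth factor = 1.17700 / 1.17671 ≈ 1.00024.
Total real return ≈ 0.0244%.

0.024%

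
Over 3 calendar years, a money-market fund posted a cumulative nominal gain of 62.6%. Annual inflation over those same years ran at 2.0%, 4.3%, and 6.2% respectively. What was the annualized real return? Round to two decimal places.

Cumulative inflation factor: 1.020 × 1.043 × 1.062 ≈ 1.12982.
Nominal growth factor: 1.62600. Real growth factor = 1.62600 / 1.12982 ≈ 1.43917.
Annualized: 1.43917^(1/3) − 1 ≈ 0.12903.

12.90%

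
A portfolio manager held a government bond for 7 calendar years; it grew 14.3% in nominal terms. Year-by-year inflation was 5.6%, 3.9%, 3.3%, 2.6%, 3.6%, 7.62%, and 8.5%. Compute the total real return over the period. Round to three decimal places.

-18.748%

Cumulative inflation factor: 1.056 × 1.039 × 1.033 × 1.026 × 1.036 × 1.0762 × 1.085 ≈ 1.40673.
Nominal growth factor: 1.14300. Real growth factor = 1.14300 / 1.40673 ≈ 0.81252.
Total real return ≈ -18.7475%.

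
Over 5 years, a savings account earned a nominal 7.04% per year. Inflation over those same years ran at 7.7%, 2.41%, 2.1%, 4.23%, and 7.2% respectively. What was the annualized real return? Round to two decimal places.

2.23%

Cumulative inflation factor: 1.077 × 1.0241 × 1.021 × 1.0423 × 1.072 ≈ 1.25826.
Nominal growth factor: 1.40518. Real growth factor = 1.40518 / 1.25826 ≈ 1.11676.
Annualized: 1.11676^(1/5) − 1 ≈ 0.02233.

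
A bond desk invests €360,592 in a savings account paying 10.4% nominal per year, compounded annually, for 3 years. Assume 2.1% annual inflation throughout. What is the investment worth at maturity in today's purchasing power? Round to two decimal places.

Nominal value at maturity: €360,592 × (1 + 10.4%)^3 ≈ €485,202.81.
Price-level factor over 3 years: (1 + 2.1%)^3 = 1.064332261.
The maturity value deflated by that factor is the answer in today's purchasing power.

€455,875.32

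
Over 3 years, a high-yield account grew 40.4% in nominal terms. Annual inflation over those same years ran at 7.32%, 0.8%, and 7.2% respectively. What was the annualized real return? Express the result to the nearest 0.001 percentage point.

Cumulative inflation factor: 1.0732 × 1.008 × 1.072 ≈ 1.15967.
Nominal growth factor: 1.40400. Real growth factor = 1.40400 / 1.15967 ≈ 1.21068.
Annualized: 1.21068^(1/3) − 1 ≈ 0.06580.

6.580%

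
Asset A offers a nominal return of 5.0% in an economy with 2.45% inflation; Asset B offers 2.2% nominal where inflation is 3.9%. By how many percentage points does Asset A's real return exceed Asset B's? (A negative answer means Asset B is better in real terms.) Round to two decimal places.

Asset A real return: 1.050/1.0245 − 1 = 2.489%.
Asset B real return: 1.022/1.039 − 1 = -1.636%.
Difference: 2.489 − (-1.636) = 4.125 pp.

4.13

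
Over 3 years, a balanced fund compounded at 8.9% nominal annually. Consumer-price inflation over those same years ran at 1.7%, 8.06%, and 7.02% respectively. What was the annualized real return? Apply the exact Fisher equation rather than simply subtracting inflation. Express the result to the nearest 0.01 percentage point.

3.17%

Cumulative inflation factor: 1.017 × 1.0806 × 1.0702 ≈ 1.17612.
Nominal growth factor: 1.29147. Real growth factor = 1.29147 / 1.17612 ≈ 1.09808.
Annualized: 1.09808^(1/3) − 1 ≈ 0.03168.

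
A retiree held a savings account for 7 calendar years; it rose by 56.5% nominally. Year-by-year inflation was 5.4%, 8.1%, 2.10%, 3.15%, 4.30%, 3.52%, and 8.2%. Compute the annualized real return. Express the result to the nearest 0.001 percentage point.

Cumulative inflation factor: 1.054 × 1.081 × 1.0210 × 1.0315 × 1.0430 × 1.0352 × 1.082 ≈ 1.40184.
Nominal growth factor: 1.56500. Real growth factor = 1.56500 / 1.40184 ≈ 1.11639.
Annualized: 1.11639^(1/7) − 1 ≈ 0.01585.

1.585%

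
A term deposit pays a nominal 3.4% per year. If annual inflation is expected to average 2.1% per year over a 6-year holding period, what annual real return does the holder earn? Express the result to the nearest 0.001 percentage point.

With constant rates the annual real return is the same each year: (1+3.4%)/(1+2.1%) − 1 = 0.01273.

1.273%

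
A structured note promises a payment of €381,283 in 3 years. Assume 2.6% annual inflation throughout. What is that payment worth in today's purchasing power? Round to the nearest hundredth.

Price-level factor over 3 years: (1 + 2.6%)^3 = 1.080045576.
Purchasing power today: €381,283 divided by that factor.

€353,024.92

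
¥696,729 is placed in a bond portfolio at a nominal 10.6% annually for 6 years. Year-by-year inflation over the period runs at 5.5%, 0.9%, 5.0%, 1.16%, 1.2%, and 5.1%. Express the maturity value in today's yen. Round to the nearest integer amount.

Nominal value at maturity: ¥696,729 × (1 + 10.6%)^6 ≈ ¥1,275,248.
Price-level factor over 6 years: 1.055 × 1.009 × 1.050 × 1.0116 × 1.012 × 1.051 ≈ 1.2026104523.
The maturity value deflated by that factor is the answer in today's purchasing power.

¥1,060,400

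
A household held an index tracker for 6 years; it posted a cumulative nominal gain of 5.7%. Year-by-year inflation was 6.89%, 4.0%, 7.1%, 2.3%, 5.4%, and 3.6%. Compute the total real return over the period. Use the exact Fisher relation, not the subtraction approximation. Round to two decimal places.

Cumulative inflation factor: 1.0689 × 1.040 × 1.071 × 1.023 × 1.054 × 1.036 ≈ 1.32995.
Nominal growth factor: 1.05700. Real growth factor = 1.05700 / 1.32995 ≈ 0.79477.
Total real return ≈ -20.5234%.

-20.52%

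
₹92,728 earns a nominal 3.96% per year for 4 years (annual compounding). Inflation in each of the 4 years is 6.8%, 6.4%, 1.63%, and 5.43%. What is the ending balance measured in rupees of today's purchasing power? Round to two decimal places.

Nominal value at maturity: ₹92,728 × (1 + 3.96%)^4 ≈ ₹108,311.85.
Price-level factor over 4 years: 1.068 × 1.064 × 1.0163 × 1.0543 ≈ 1.2175842250.
The maturity value deflated by that factor is the answer in today's purchasing power.

₹88,956.35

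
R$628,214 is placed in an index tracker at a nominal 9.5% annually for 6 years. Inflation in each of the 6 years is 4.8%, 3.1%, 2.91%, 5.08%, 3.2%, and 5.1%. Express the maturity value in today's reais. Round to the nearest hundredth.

R$854,500.50

Nominal value at maturity: R$628,214 × (1 + 9.5%)^6 ≈ R$1,082,909.90.
Price-level factor over 6 years: 1.048 × 1.031 × 1.0291 × 1.0508 × 1.032 × 1.051 ≈ 1.2673016595.
Dividing the nominal maturity value by the price-level factor gives the value in today's money.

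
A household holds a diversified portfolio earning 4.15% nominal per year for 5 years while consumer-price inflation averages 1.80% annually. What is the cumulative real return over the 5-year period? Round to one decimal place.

The annual real rate is (1+4.15%)/(1+1.80%) − 1 = 2.3084%.
Compounded over 5 years: (1 + 0.023084)^5 − 1 ≈ 0.12088.

12.1%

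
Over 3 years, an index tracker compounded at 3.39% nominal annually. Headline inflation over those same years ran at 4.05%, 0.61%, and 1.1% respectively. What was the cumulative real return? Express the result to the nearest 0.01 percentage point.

Cumulative inflation factor: 1.0405 × 1.0061 × 1.011 ≈ 1.05836.
Nominal growth factor: 1.10519. Real growth factor = 1.10519 / 1.05836 ≈ 1.04424.
Total real return ≈ 4.4242%.

4.42%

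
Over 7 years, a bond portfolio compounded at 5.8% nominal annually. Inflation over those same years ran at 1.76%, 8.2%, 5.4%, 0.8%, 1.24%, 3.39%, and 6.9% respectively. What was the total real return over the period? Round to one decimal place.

Cumulative inflation factor: 1.0176 × 1.082 × 1.054 × 1.008 × 1.0124 × 1.0339 × 1.069 ≈ 1.30892.
Nominal growth factor: 1.48388. Real growth factor = 1.48388 / 1.30892 ≈ 1.13367.
Total real return ≈ 13.3668%.

13.4%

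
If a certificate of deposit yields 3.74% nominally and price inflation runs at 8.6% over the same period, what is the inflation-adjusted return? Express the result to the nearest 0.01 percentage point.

Real return via the Fisher equation: (1 + 3.74%)/(1 + 8.6%) − 1 = 1.0374/1.086 − 1 ≈ -0.04475.

-4.48%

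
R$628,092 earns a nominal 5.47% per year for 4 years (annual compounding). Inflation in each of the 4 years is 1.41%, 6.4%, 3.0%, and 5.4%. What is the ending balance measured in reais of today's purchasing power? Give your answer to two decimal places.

Nominal value at maturity: R$628,092 × (1 + 5.47%)^4 ≈ R$777,211.19.
Price-level factor over 4 years: 1.0141 × 1.064 × 1.030 × 1.054 ≈ 1.1713865855.
The maturity value deflated by that factor is the answer in today's purchasing power.

R$663,496.75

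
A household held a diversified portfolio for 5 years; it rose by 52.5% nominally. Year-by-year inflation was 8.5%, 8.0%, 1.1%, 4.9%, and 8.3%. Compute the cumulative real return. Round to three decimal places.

13.308%

Cumulative inflation factor: 1.085 × 1.080 × 1.011 × 1.049 × 1.083 ≈ 1.34589.
Nominal growth factor: 1.52500. Real growth factor = 1.52500 / 1.34589 ≈ 1.13308.
Total real return ≈ 13.3082%.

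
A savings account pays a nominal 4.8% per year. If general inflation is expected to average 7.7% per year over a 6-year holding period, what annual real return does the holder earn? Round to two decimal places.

-2.69%

With constant rates the annual real return is the same each year: (1+4.8%)/(1+7.7%) − 1 = -0.02693.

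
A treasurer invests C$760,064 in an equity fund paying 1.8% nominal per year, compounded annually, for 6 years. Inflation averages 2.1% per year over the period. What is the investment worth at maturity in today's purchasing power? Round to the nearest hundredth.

Nominal value at maturity: C$760,064 × (1 + 1.8%)^6 ≈ C$845,934.68.
Price-level factor over 6 years: (1 + 2.1%)^6 ≈ 1.1328031618.
The maturity value deflated by that factor is the answer in today's purchasing power.

C$746,762.29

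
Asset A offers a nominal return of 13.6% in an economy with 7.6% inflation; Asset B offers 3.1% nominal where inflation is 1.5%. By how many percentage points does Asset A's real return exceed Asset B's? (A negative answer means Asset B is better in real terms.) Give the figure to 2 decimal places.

Asset A real return: 1.136/1.076 − 1 = 5.576%.
Asset B real return: 1.031/1.015 − 1 = 1.576%.
Difference: 5.576 − 1.576 = 4.000 pp.

4.00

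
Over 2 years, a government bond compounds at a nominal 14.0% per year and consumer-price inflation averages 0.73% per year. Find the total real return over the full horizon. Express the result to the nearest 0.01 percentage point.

28.08%

The annual real rate is (1+14.0%)/(1+0.73%) − 1 = 13.1738%.
Compounded over 2 years: (1 + 0.131738)^2 − 1 ≈ 0.28083.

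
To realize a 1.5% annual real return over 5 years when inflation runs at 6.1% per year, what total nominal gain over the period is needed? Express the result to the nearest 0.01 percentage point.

44.85%

Required annual nominal rate: (1+1.5%)(1+6.1%) − 1 = 7.6915%.
Cumulative over 5 years: (1 + 0.076915)^5 − 1 ≈ 0.44846.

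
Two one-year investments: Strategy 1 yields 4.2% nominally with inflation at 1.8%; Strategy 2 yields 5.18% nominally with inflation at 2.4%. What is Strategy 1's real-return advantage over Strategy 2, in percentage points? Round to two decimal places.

-0.36

Strategy 1 real return: 1.042/1.018 − 1 = 2.358%.
Strategy 2 real return: 1.0518/1.024 − 1 = 2.715%.
Difference: 2.358 − 2.715 = -0.357 pp.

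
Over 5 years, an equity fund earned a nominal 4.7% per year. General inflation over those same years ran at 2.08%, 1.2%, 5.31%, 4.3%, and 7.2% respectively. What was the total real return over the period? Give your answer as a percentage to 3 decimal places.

3.434%

Cumulative inflation factor: 1.0208 × 1.012 × 1.0531 × 1.043 × 1.072 ≈ 1.21638.
Nominal growth factor: 1.25815. Real growth factor = 1.25815 / 1.21638 ≈ 1.03434.
Total real return ≈ 3.4340%.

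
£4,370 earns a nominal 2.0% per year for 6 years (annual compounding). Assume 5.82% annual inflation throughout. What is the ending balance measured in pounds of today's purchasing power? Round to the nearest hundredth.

Nominal value at maturity: £4,370 × (1 + 2.0%)^6 ≈ £4,921.33.
Price-level factor over 6 years: (1 + 5.82%)^6 ≈ 1.4041274937.
Dividing the nominal maturity value by the price-level factor gives the value in today's money.

£3,504.90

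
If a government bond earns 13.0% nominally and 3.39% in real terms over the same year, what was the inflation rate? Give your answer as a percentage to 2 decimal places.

From (1+r_nom) = (1+r_real)(1+π), we get 1+π = (1 + 13.0%)/(1 + 3.39%) = 1.130/1.0339 ≈ 1.09295.
So π ≈ 9.2949%.

9.29%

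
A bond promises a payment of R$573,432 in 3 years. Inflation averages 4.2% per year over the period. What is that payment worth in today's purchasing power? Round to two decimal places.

Price-level factor over 3 years: (1 + 4.2%)^3 = 1.131366088.
Purchasing power today: R$573,432 divided by that factor.

R$506,849.20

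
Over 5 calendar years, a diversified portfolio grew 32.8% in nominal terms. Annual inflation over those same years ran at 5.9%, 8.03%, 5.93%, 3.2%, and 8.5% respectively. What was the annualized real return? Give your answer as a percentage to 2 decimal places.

-0.43%

Cumulative inflation factor: 1.059 × 1.0803 × 1.0593 × 1.032 × 1.085 ≈ 1.35697.
Nominal growth factor: 1.32800. Real growth factor = 1.32800 / 1.35697 ≈ 0.97865.
Annualized: 0.97865^(1/5) − 1 ≈ -0.00431.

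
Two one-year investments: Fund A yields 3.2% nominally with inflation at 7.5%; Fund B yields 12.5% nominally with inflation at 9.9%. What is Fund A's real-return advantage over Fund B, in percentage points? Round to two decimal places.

-6.37

Fund A real return: 1.032/1.075 − 1 = -4.000%.
Fund B real return: 1.125/1.099 − 1 = 2.366%.
Difference: -4.000 − 2.366 = -6.366 pp.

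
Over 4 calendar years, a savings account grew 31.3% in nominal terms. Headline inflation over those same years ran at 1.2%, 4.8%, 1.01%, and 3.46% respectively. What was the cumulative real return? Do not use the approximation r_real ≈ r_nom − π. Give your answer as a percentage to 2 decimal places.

18.46%

Cumulative inflation factor: 1.012 × 1.048 × 1.0101 × 1.0346 ≈ 1.10835.
Nominal growth factor: 1.31300. Real growth factor = 1.31300 / 1.10835 ≈ 1.18464.
Total real return ≈ 18.4639%.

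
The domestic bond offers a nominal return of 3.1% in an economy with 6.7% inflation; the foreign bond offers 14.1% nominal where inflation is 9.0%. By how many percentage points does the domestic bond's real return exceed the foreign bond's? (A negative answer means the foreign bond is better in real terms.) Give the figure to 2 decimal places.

The domestic bond real return: 1.031/1.067 − 1 = -3.374%.
The foreign bond real return: 1.141/1.090 − 1 = 4.679%.
Difference: -3.374 − 4.679 = -8.053 pp.

-8.05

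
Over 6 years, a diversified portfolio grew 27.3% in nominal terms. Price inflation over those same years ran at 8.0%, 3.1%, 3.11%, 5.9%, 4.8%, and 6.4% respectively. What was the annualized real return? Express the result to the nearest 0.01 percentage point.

-1.04%

Cumulative inflation factor: 1.080 × 1.031 × 1.0311 × 1.059 × 1.048 × 1.064 ≈ 1.35576.
Nominal growth factor: 1.27300. Real growth factor = 1.27300 / 1.35576 ≈ 0.93896.
Annualized: 0.93896^(1/6) − 1 ≈ -0.01044.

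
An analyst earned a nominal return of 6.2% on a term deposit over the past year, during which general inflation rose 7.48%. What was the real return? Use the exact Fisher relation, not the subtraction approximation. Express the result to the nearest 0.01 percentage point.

-1.19%

Real return via the Fisher equation: (1 + 6.2%)/(1 + 7.48%) − 1 = 1.062/1.0748 − 1 ≈ -0.01191.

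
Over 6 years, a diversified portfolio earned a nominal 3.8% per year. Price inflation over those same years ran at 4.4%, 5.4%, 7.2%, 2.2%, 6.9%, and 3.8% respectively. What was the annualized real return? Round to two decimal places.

Cumulative inflation factor: 1.044 × 1.054 × 1.072 × 1.022 × 1.069 × 1.038 ≈ 1.33771.
Nominal growth factor: 1.25079. Real growth factor = 1.25079 / 1.33771 ≈ 0.93502.
Annualized: 0.93502^(1/6) − 1 ≈ -0.01113.

-1.11%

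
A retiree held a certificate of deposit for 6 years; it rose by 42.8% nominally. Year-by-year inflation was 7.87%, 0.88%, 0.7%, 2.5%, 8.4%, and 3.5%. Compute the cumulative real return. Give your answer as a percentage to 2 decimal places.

Cumulative inflation factor: 1.0787 × 1.0088 × 1.007 × 1.025 × 1.084 × 1.035 ≈ 1.26017.
Nominal growth factor: 1.42800. Real growth factor = 1.42800 / 1.26017 ≈ 1.13318.
Total real return ≈ 13.3182%.

13.32%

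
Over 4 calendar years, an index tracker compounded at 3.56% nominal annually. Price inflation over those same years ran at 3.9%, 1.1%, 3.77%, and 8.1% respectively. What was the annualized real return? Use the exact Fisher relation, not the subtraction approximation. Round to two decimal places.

-0.60%

Cumulative inflation factor: 1.039 × 1.011 × 1.0377 × 1.081 ≈ 1.17832.
Nominal growth factor: 1.15019. Real growth factor = 1.15019 / 1.17832 ≈ 0.97612.
Annualized: 0.97612^(1/4) − 1 ≈ -0.00602.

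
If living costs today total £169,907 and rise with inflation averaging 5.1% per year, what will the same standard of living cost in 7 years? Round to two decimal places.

Cumulative price-level factor: (1+5.1%)^7 ≈ 1.4165079366.
Multiplying £169,907 by the price-level factor gives the future nominal sum.

£240,674.61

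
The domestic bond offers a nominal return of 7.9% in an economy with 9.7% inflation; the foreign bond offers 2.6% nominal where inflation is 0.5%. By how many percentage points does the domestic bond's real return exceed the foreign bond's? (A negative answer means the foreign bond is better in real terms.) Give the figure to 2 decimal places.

-3.73

The domestic bond real return: 1.079/1.097 − 1 = -1.641%.
The foreign bond real return: 1.026/1.005 − 1 = 2.090%.
Difference: -1.641 − 2.090 = -3.731 pp.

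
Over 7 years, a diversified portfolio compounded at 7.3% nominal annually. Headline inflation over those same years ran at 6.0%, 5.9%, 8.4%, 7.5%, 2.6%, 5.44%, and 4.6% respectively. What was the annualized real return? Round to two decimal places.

Cumulative inflation factor: 1.060 × 1.059 × 1.084 × 1.075 × 1.026 × 1.0544 × 1.046 ≈ 1.48021.
Nominal growth factor: 1.63756. Real growth factor = 1.63756 / 1.48021 ≈ 1.10630.
Annualized: 1.10630^(1/7) − 1 ≈ 0.01454.

1.45%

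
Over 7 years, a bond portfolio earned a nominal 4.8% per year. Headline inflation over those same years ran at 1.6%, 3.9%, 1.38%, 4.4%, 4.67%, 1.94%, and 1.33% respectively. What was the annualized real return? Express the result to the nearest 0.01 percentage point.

Cumulative inflation factor: 1.016 × 1.039 × 1.0138 × 1.044 × 1.0467 × 1.0194 × 1.0133 ≈ 1.20800.
Nominal growth factor: 1.38845. Real growth factor = 1.38845 / 1.20800 ≈ 1.14938.
Annualized: 1.14938^(1/7) − 1 ≈ 0.02009.

2.01%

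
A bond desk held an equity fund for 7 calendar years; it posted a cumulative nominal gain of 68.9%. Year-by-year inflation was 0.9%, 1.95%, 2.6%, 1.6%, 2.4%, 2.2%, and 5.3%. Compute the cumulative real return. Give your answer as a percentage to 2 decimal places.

Cumulative inflation factor: 1.009 × 1.0195 × 1.026 × 1.016 × 1.024 × 1.022 × 1.053 ≈ 1.18168.
Nominal growth factor: 1.68900. Real growth factor = 1.68900 / 1.18168 ≈ 1.42932.
Total real return ≈ 42.9325%.

42.93%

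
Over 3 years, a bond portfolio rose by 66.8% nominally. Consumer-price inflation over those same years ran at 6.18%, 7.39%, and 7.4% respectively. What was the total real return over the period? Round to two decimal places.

36.20%

Cumulative inflation factor: 1.0618 × 1.0739 × 1.074 ≈ 1.22465.
Nominal growth factor: 1.66800. Real growth factor = 1.66800 / 1.22465 ≈ 1.36203.
Total real return ≈ 36.2025%.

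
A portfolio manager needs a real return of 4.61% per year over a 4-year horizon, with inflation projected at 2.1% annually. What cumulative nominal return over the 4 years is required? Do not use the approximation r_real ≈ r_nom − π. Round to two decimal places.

Required annual nominal rate: (1+4.61%)(1+2.1%) − 1 = 6.80681%.
Cumulative over 4 years: (1 + 0.0680681)^4 − 1 ≈ 0.30135.

30.14%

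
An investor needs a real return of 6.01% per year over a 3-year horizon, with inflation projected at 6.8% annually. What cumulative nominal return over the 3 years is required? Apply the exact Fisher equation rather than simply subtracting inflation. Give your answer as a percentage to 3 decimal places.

Required annual nominal rate: (1+6.01%)(1+6.8%) − 1 = 13.21868%.
Cumulative over 3 years: (1 + 0.1321868)^3 − 1 ≈ 0.45129.

45.129%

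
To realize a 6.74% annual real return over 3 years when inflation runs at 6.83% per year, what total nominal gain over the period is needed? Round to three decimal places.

48.273%

Required annual nominal rate: (1+6.74%)(1+6.83%) − 1 = 14.030342%.
Cumulative over 3 years: (1 + 0.14030342)^3 − 1 ≈ 0.48273.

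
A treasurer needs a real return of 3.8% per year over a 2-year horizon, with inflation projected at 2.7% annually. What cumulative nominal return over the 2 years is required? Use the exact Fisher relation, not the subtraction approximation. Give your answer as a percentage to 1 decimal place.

13.6%

Required annual nominal rate: (1+3.8%)(1+2.7%) − 1 = 6.6026%.
Cumulative over 2 years: (1 + 0.066026)^2 − 1 ≈ 0.13641.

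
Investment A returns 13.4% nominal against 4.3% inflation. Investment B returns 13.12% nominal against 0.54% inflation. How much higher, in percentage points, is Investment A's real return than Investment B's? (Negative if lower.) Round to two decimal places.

Investment A real return: 1.134/1.043 − 1 = 8.725%.
Investment B real return: 1.1312/1.0054 − 1 = 12.512%.
Difference: 8.725 − 12.512 = -3.787 pp.

-3.79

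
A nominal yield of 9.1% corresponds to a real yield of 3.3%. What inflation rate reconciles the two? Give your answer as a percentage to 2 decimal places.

From (1+r_nom) = (1+r_real)(1+π), we get 1+π = (1 + 9.1%)/(1 + 3.3%) = 1.091/1.033 ≈ 1.05615.
So π ≈ 5.6147%.

5.61%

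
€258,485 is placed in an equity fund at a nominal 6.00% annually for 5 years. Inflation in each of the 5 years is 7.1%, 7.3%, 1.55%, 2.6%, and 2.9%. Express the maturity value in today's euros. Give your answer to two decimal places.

Nominal value at maturity: €258,485 × (1 + 6.00%)^5 ≈ €345,911.24.
Price-level factor over 5 years: 1.071 × 1.073 × 1.0155 × 1.026 × 1.029 ≈ 1.2320599945.
The maturity value deflated by that factor is the answer in today's purchasing power.

€280,758.44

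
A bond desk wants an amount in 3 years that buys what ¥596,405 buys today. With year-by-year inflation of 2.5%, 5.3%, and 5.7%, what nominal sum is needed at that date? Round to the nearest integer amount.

Cumulative price-level factor: 1.025 × 1.053 × 1.057 = 1.140846525.
Multiplying ¥596,405 by the price-level factor gives the future nominal sum.

¥680,407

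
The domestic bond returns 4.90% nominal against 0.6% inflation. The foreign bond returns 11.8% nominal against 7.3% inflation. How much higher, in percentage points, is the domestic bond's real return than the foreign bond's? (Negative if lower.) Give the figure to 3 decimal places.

0.081

The domestic bond real return: 1.0490/1.006 − 1 = 4.2744%.
The foreign bond real return: 1.118/1.073 − 1 = 4.1938%.
Difference: 4.2744 − 4.1938 = 0.0806 pp.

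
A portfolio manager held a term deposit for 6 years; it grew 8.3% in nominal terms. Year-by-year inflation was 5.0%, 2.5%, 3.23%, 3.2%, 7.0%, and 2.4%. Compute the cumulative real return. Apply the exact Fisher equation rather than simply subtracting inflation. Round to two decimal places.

-13.79%

Cumulative inflation factor: 1.050 × 1.025 × 1.0323 × 1.032 × 1.070 × 1.024 ≈ 1.25627.
Nominal growth factor: 1.08300. Real growth factor = 1.08300 / 1.25627 ≈ 0.86208.
Total real return ≈ -13.7923%.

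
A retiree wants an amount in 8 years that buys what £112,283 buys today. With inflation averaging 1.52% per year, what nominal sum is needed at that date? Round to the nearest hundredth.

Cumulative price-level factor: (1+1.52%)^8 ≈ 1.1282695636.
The nominal amount required is £112,283 scaled up by that factor.

£126,685.49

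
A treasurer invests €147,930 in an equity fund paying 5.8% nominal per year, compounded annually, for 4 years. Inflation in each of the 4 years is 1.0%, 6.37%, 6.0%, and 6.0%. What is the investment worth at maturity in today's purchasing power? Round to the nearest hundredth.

€153,548.88

Nominal value at maturity: €147,930 × (1 + 5.8%)^4 ≈ €185,352.70.
Price-level factor over 4 years: 1.010 × 1.0637 × 1.060 × 1.060 = 1.2071250532.
Dividing the nominal maturity value by the price-level factor gives the value in today's money.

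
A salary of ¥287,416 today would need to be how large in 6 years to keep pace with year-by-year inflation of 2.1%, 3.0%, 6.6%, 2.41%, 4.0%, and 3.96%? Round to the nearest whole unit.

Cumulative price-level factor: 1.021 × 1.030 × 1.066 × 1.0241 × 1.040 × 1.0396 ≈ 1.2412582492.
The nominal amount required is ¥287,416 scaled up by that factor.

¥356,757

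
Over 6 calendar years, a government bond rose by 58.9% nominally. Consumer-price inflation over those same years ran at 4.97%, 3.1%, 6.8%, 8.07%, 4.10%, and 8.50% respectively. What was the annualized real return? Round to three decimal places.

2.002%

Cumulative inflation factor: 1.0497 × 1.031 × 1.068 × 1.0807 × 1.0410 × 1.0850 ≈ 1.41085.
Nominal growth factor: 1.58900. Real growth factor = 1.58900 / 1.41085 ≈ 1.12627.
Annualized: 1.12627^(1/6) − 1 ≈ 0.02002.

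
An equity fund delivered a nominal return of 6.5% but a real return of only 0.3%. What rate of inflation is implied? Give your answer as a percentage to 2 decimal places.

From (1+r_nom) = (1+r_real)(1+π), we get 1+π = (1 + 6.5%)/(1 + 0.3%) = 1.065/1.003 ≈ 1.06181.
So π ≈ 6.1815%.

6.18%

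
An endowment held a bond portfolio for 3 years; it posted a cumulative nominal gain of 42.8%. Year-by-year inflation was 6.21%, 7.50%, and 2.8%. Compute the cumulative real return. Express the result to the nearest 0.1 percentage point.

Cumulative inflation factor: 1.0621 × 1.0750 × 1.028 ≈ 1.17373.
Nominal growth factor: 1.42800. Real growth factor = 1.42800 / 1.17373 ≈ 1.21664.
Total real return ≈ 21.6638%.

21.7%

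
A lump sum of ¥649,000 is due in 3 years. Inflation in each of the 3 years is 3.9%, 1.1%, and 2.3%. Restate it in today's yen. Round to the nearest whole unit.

¥603,952

Price-level factor over 3 years: 1.039 × 1.011 × 1.023 = 1.074588867.
Purchasing power today: ¥649,000 divided by that factor.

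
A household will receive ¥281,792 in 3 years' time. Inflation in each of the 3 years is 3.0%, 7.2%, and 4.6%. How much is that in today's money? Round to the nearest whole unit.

Price-level factor over 3 years: 1.030 × 1.072 × 1.046 = 1.15495136.
Purchasing power today: ¥281,792 divided by that factor.

¥243,986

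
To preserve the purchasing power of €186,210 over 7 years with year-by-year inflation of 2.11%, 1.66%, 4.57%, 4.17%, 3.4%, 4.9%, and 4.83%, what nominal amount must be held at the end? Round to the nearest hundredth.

Cumulative price-level factor: 1.0211 × 1.0166 × 1.0457 × 1.0417 × 1.034 × 1.049 × 1.0483 ≈ 1.2857299676.
The nominal amount required is €186,210 scaled up by that factor.

€239,415.78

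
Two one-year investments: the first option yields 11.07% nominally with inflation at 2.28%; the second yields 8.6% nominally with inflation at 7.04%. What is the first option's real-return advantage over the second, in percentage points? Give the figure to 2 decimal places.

The first option real return: 1.1107/1.0228 − 1 = 8.594%.
The second real return: 1.086/1.0704 − 1 = 1.457%.
Difference: 8.594 − 1.457 = 7.137 pp.

7.14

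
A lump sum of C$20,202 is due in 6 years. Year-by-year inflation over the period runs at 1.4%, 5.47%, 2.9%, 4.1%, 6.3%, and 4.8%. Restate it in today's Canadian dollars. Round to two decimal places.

Price-level factor over 6 years: 1.014 × 1.0547 × 1.029 × 1.041 × 1.063 × 1.048 ≈ 1.2762258953.
Purchasing power today: C$20,202 divided by that factor.

C$15,829.49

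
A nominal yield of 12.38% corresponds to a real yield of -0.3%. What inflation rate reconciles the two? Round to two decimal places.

12.72%

From (1+r_nom) = (1+r_real)(1+π), we get 1+π = (1 + 12.38%)/(1 − 0.3%) = 1.1238/0.997 ≈ 1.12718.
So π ≈ 12.7182%.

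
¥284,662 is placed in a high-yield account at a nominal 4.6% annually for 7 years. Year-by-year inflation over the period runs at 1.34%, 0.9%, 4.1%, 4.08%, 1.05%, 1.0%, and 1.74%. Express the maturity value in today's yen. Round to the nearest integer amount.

¥339,009

Nominal value at maturity: ¥284,662 × (1 + 4.6%)^7 ≈ ¥389,988.
Price-level factor over 7 years: 1.0134 × 1.009 × 1.041 × 1.0408 × 1.0105 × 1.010 × 1.0174 ≈ 1.1503751832.
The maturity value deflated by that factor is the answer in today's purchasing power.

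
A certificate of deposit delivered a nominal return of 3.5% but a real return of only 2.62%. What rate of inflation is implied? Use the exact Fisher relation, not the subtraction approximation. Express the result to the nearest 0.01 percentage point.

From (1+r_nom) = (1+r_real)(1+π), we get 1+π = (1 + 3.5%)/(1 + 2.62%) = 1.035/1.0262 ≈ 1.00858.
So π ≈ 0.8575%.

0.86%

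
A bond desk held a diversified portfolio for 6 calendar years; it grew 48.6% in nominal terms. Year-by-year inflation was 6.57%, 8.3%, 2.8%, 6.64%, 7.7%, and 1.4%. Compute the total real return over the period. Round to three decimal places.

Cumulative inflation factor: 1.0657 × 1.083 × 1.028 × 1.0664 × 1.077 × 1.014 ≈ 1.38175.
Nominal growth factor: 1.48600. Real growth factor = 1.48600 / 1.38175 ≈ 1.07545.
Total real return ≈ 7.5446%.

7.545%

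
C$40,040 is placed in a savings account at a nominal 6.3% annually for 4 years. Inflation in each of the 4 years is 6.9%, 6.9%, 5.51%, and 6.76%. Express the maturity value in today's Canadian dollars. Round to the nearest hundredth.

Nominal value at maturity: C$40,040 × (1 + 6.3%)^4 ≈ C$51,124.27.
Price-level factor over 4 years: 1.069 × 1.069 × 1.0551 × 1.0676 ≈ 1.2872342852.
The maturity value deflated by that factor is the answer in today's purchasing power.

C$39,716.37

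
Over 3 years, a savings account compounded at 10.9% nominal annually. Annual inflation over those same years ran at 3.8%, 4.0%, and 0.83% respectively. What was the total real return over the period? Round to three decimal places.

Cumulative inflation factor: 1.038 × 1.040 × 1.0083 ≈ 1.08848.
Nominal growth factor: 1.36394. Real growth factor = 1.36394 / 1.08848 ≈ 1.25307.
Total real return ≈ 25.3067%.

25.307%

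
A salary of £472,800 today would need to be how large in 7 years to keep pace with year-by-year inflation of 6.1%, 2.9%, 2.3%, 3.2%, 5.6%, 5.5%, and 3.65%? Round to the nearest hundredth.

Cumulative price-level factor: 1.061 × 1.029 × 1.023 × 1.032 × 1.056 × 1.055 × 1.0365 ≈ 1.3309807488.
Multiplying £472,800 by the price-level factor gives the future nominal sum.

£629,287.70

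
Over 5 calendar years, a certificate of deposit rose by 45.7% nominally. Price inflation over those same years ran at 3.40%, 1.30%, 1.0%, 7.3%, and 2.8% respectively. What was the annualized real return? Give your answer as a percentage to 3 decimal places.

4.540%

Cumulative inflation factor: 1.0340 × 1.0130 × 1.010 × 1.073 × 1.028 ≈ 1.16693.
Nominal growth factor: 1.45700. Real growth factor = 1.45700 / 1.16693 ≈ 1.24858.
Annualized: 1.24858^(1/5) − 1 ≈ 0.04540.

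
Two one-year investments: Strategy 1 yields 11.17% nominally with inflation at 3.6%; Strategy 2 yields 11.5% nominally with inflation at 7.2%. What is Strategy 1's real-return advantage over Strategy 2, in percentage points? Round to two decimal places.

3.30

Strategy 1 real return: 1.1117/1.036 − 1 = 7.307%.
Strategy 2 real return: 1.115/1.072 − 1 = 4.011%.
Difference: 7.307 − 4.011 = 3.296 pp.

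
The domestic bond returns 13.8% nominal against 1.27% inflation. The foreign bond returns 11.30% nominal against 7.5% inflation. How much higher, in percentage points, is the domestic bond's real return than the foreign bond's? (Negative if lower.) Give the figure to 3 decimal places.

8.838

The domestic bond real return: 1.138/1.0127 − 1 = 12.3729%.
The foreign bond real return: 1.1130/1.075 − 1 = 3.5349%.
Difference: 12.3729 − 3.5349 = 8.8380 pp.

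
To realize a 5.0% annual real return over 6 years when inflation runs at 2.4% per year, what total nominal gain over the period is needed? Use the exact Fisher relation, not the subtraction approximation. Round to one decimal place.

Required annual nominal rate: (1+5.0%)(1+2.4%) − 1 = 7.52%.
Cumulative over 6 years: (1 + 0.0752)^6 − 1 ≈ 0.54503.

54.5%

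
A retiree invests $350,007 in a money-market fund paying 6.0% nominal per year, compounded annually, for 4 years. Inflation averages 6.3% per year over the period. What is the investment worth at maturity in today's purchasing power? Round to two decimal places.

$346,072.53

Nominal value at maturity: $350,007 × (1 + 6.0%)^4 ≈ $441,875.77.
Price-level factor over 4 years: (1 + 6.3%)^4 ≈ 1.2768299410.
Dividing the nominal maturity value by the price-level factor gives the value in today's money.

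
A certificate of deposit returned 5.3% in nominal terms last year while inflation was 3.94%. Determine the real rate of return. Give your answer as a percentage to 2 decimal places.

1.31%

Real return via the Fisher equation: (1 + 5.3%)/(1 + 3.94%) − 1 = 1.053/1.0394 − 1 ≈ 0.01308.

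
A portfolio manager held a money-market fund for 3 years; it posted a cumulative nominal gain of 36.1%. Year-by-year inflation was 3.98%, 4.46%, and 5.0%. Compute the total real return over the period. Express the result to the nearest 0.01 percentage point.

19.34%

Cumulative inflation factor: 1.0398 × 1.0446 × 1.050 ≈ 1.14048.
Nominal growth factor: 1.36100. Real growth factor = 1.36100 / 1.14048 ≈ 1.19335.
Total real return ≈ 19.3353%.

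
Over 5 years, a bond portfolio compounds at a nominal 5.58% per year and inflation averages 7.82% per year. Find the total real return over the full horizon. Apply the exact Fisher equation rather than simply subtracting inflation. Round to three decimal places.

-9.965%

The annual real rate is (1+5.58%)/(1+7.82%) − 1 = -2.0775%.
Compounded over 5 years: (1 + -0.020775)^5 − 1 ≈ -0.09965.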